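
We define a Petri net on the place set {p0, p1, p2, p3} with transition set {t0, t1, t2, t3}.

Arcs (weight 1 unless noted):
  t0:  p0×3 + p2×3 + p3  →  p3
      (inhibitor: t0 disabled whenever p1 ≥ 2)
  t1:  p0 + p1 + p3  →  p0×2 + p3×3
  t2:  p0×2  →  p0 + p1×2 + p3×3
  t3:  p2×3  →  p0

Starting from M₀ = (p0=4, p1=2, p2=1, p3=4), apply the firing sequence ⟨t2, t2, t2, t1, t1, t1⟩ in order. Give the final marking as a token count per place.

step 1: fire t2:  (p0=4, p1=2, p2=1, p3=4) → (p0=3, p1=4, p2=1, p3=7)
step 2: fire t2:  (p0=3, p1=4, p2=1, p3=7) → (p0=2, p1=6, p2=1, p3=10)
step 3: fire t2:  (p0=2, p1=6, p2=1, p3=10) → (p0=1, p1=8, p2=1, p3=13)
step 4: fire t1:  (p0=1, p1=8, p2=1, p3=13) → (p0=2, p1=7, p2=1, p3=15)
step 5: fire t1:  (p0=2, p1=7, p2=1, p3=15) → (p0=3, p1=6, p2=1, p3=17)
step 6: fire t1:  (p0=3, p1=6, p2=1, p3=17) → (p0=4, p1=5, p2=1, p3=19)

(p0=4, p1=5, p2=1, p3=19)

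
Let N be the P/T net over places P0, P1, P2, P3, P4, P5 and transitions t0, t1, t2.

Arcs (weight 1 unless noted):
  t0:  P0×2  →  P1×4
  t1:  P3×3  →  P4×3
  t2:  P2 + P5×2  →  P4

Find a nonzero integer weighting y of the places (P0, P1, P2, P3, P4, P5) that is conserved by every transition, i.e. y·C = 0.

Incidence matrix C (rows=places, cols=transitions):
       t0   t1   t2
   P0  -2    0    0
   P1   4    0    0
   P2   0    0   -1
   P3   0   -3    0
   P4   0    3    1
   P5   0    0   -2

Candidate y = [2, 1, 0, 0, 0, 0]; check y·C column-wise:
  col t0: 2·-2 + 1·4 = 0
  col t1: 2·0 + 1·0 + 0·-3 + 0·3 = 0
  col t2: 2·0 + 1·0 + 0·-1 + 0·1 + 0·-2 = 0

y = (P0:2, P1:1, P2:0, P3:0, P4:0, P5:0)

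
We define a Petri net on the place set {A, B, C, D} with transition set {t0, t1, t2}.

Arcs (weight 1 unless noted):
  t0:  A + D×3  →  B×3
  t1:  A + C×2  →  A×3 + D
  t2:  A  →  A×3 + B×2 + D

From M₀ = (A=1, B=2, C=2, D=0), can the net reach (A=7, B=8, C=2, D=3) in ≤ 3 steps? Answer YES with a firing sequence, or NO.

YES — reachable via ⟨t2, t2, t2⟩ (3 firings)

step 1: fire t2:  (A=1, B=2, C=2, D=0) → (A=3, B=4, C=2, D=1)
step 2: fire t2:  (A=3, B=4, C=2, D=1) → (A=5, B=6, C=2, D=2)
step 3: fire t2:  (A=5, B=6, C=2, D=2) → (A=7, B=8, C=2, D=3)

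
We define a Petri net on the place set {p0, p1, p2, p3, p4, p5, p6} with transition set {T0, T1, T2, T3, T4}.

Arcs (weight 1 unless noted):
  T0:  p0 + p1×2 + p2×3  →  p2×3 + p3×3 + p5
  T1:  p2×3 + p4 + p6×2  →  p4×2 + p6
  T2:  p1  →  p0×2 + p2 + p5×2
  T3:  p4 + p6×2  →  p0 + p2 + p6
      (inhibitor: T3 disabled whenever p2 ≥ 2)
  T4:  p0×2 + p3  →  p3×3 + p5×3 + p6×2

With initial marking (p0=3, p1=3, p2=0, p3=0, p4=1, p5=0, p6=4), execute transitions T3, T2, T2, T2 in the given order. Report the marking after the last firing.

(p0=10, p1=0, p2=4, p3=0, p4=0, p5=6, p6=3)

step 1: fire T3:  (p0=3, p1=3, p2=0, p3=0, p4=1, p5=0, p6=4) → (p0=4, p1=3, p2=1, p3=0, p4=0, p5=0, p6=3)
step 2: fire T2:  (p0=4, p1=3, p2=1, p3=0, p4=0, p5=0, p6=3) → (p0=6, p1=2, p2=2, p3=0, p4=0, p5=2, p6=3)
step 3: fire T2:  (p0=6, p1=2, p2=2, p3=0, p4=0, p5=2, p6=3) → (p0=8, p1=1, p2=3, p3=0, p4=0, p5=4, p6=3)
step 4: fire T2:  (p0=8, p1=1, p2=3, p3=0, p4=0, p5=4, p6=3) → (p0=10, p1=0, p2=4, p3=0, p4=0, p5=6, p6=3)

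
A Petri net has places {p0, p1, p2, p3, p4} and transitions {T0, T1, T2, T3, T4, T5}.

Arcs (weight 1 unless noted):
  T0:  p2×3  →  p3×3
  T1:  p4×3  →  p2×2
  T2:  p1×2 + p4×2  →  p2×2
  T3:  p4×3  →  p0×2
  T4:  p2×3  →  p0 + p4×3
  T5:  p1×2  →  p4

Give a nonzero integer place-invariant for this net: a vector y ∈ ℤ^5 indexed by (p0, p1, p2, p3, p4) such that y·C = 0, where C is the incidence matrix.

y = (p0:3, p1:1, p2:3, p3:3, p4:2)

Incidence matrix C (rows=places, cols=transitions):
       T0   T1   T2   T3   T4   T5
   p0   0    0    0    2    1    0
   p1   0    0   -2    0    0   -2
   p2  -3    2    2    0   -3    0
   p3   3    0    0    0    0    0
   p4   0   -3   -2   -3    3    1

Candidate y = [3, 1, 3, 3, 2]; check y·C column-wise:
  col T0: 3·0 + 1·0 + 3·-3 + 3·3 + 2·0 = 0
  col T1: 3·0 + 1·0 + 3·2 + 3·0 + 2·-3 = 0
  col T2: 3·0 + 1·-2 + 3·2 + 3·0 + 2·-2 = 0
  col T3: 3·2 + 1·0 + 3·0 + 3·0 + 2·-3 = 0
  col T4: 3·1 + 1·0 + 3·-3 + 3·0 + 2·3 = 0
  col T5: 3·0 + 1·-2 + 3·0 + 3·0 + 2·1 = 0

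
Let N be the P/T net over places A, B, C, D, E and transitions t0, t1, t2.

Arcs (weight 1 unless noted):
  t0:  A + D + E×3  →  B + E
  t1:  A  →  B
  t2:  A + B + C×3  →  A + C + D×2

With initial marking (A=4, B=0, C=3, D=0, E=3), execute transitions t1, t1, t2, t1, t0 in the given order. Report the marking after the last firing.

(A=0, B=3, C=1, D=1, E=1)

step 1: fire t1:  (A=4, B=0, C=3, D=0, E=3) → (A=3, B=1, C=3, D=0, E=3)
step 2: fire t1:  (A=3, B=1, C=3, D=0, E=3) → (A=2, B=2, C=3, D=0, E=3)
step 3: fire t2:  (A=2, B=2, C=3, D=0, E=3) → (A=2, B=1, C=1, D=2, E=3)
step 4: fire t1:  (A=2, B=1, C=1, D=2, E=3) → (A=1, B=2, C=1, D=2, E=3)
step 5: fire t0:  (A=1, B=2, C=1, D=2, E=3) → (A=0, B=3, C=1, D=1, E=1)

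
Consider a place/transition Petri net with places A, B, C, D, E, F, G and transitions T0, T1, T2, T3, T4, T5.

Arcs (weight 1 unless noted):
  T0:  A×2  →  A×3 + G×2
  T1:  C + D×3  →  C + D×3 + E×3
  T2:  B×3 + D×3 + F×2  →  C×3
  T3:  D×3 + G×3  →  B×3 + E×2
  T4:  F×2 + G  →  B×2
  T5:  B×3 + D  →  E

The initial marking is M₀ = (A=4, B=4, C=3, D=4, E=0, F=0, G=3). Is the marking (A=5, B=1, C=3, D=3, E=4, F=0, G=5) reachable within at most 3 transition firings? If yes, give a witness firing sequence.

YES — reachable via ⟨T0, T1, T5⟩ (3 firings)

step 1: fire T0:  (A=4, B=4, C=3, D=4, E=0, F=0, G=3) → (A=5, B=4, C=3, D=4, E=0, F=0, G=5)
step 2: fire T1:  (A=5, B=4, C=3, D=4, E=0, F=0, G=5) → (A=5, B=4, C=3, D=4, E=3, F=0, G=5)
step 3: fire T5:  (A=5, B=4, C=3, D=4, E=3, F=0, G=5) → (A=5, B=1, C=3, D=3, E=4, F=0, G=5)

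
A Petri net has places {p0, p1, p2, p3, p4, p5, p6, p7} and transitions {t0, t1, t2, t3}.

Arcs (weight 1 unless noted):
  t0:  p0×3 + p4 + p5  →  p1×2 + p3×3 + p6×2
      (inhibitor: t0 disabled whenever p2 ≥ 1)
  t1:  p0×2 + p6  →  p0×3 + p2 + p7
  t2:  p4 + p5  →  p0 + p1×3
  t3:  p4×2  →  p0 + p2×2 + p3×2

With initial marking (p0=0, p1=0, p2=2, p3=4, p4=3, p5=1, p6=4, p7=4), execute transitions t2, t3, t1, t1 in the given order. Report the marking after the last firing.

step 1: fire t2:  (p0=0, p1=0, p2=2, p3=4, p4=3, p5=1, p6=4, p7=4) → (p0=1, p1=3, p2=2, p3=4, p4=2, p5=0, p6=4, p7=4)
step 2: fire t3:  (p0=1, p1=3, p2=2, p3=4, p4=2, p5=0, p6=4, p7=4) → (p0=2, p1=3, p2=4, p3=6, p4=0, p5=0, p6=4, p7=4)
step 3: fire t1:  (p0=2, p1=3, p2=4, p3=6, p4=0, p5=0, p6=4, p7=4) → (p0=3, p1=3, p2=5, p3=6, p4=0, p5=0, p6=3, p7=5)
step 4: fire t1:  (p0=3, p1=3, p2=5, p3=6, p4=0, p5=0, p6=3, p7=5) → (p0=4, p1=3, p2=6, p3=6, p4=0, p5=0, p6=2, p7=6)

(p0=4, p1=3, p2=6, p3=6, p4=0, p5=0, p6=2, p7=6)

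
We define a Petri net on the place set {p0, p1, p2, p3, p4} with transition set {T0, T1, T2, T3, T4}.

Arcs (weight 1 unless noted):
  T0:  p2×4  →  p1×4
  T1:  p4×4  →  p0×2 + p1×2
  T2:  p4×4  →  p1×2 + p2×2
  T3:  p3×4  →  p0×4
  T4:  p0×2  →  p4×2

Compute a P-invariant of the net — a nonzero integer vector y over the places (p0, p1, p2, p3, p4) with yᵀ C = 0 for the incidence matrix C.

Incidence matrix C (rows=places, cols=transitions):
       T0   T1   T2   T3   T4
   p0   0    2    0    4   -2
   p1   4    2    2    0    0
   p2  -4    0    2    0    0
   p3   0    0    0   -4    0
   p4   0   -4   -4    0    2

Candidate y = [1, 1, 1, 1, 1]; check y·C column-wise:
  col T0: 1·0 + 1·4 + 1·-4 + 1·0 + 1·0 = 0
  col T1: 1·2 + 1·2 + 1·0 + 1·0 + 1·-4 = 0
  col T2: 1·0 + 1·2 + 1·2 + 1·0 + 1·-4 = 0
  col T3: 1·4 + 1·0 + 1·0 + 1·-4 + 1·0 = 0
  col T4: 1·-2 + 1·0 + 1·0 + 1·0 + 1·2 = 0

y = (p0:1, p1:1, p2:1, p3:1, p4:1)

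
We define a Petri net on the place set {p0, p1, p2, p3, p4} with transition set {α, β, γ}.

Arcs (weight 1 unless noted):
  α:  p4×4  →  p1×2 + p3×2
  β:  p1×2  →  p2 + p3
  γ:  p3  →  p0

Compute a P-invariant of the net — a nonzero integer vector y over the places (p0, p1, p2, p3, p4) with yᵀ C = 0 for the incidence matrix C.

Incidence matrix C (rows=places, cols=transitions):
        α    β    γ
   p0   0    0    1
   p1   2   -2    0
   p2   0    1    0
   p3   2    1   -1
   p4  -4    0    0

Candidate y = [1, -1, -3, 1, 0]; check y·C column-wise:
  col α: 1·0 + -1·2 + -3·0 + 1·2 + 0·-4 = 0
  col β: 1·0 + -1·-2 + -3·1 + 1·1 = 0
  col γ: 1·1 + -1·0 + -3·0 + 1·-1 = 0

y = (p0:1, p1:-1, p2:-3, p3:1, p4:0)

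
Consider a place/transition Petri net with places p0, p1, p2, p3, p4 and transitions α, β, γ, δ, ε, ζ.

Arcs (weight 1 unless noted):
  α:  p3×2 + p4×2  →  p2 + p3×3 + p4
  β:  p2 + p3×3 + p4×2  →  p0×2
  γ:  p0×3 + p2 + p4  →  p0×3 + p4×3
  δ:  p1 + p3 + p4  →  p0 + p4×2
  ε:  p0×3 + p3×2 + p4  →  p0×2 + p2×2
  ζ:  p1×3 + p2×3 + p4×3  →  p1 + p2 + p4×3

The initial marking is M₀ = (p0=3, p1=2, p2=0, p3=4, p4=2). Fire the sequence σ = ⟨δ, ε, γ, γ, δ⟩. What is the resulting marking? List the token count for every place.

(p0=4, p1=0, p2=0, p3=0, p4=7)

step 1: fire δ:  (p0=3, p1=2, p2=0, p3=4, p4=2) → (p0=4, p1=1, p2=0, p3=3, p4=3)
step 2: fire ε:  (p0=4, p1=1, p2=0, p3=3, p4=3) → (p0=3, p1=1, p2=2, p3=1, p4=2)
step 3: fire γ:  (p0=3, p1=1, p2=2, p3=1, p4=2) → (p0=3, p1=1, p2=1, p3=1, p4=4)
step 4: fire γ:  (p0=3, p1=1, p2=1, p3=1, p4=4) → (p0=3, p1=1, p2=0, p3=1, p4=6)
step 5: fire δ:  (p0=3, p1=1, p2=0, p3=1, p4=6) → (p0=4, p1=0, p2=0, p3=0, p4=7)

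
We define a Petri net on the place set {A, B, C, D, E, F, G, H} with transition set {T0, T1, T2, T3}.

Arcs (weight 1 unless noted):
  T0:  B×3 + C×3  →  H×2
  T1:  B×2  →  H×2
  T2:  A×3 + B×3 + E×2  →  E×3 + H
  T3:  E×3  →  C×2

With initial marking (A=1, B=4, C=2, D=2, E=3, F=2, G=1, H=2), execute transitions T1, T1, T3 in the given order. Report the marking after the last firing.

step 1: fire T1:  (A=1, B=4, C=2, D=2, E=3, F=2, G=1, H=2) → (A=1, B=2, C=2, D=2, E=3, F=2, G=1, H=4)
step 2: fire T1:  (A=1, B=2, C=2, D=2, E=3, F=2, G=1, H=4) → (A=1, B=0, C=2, D=2, E=3, F=2, G=1, H=6)
step 3: fire T3:  (A=1, B=0, C=2, D=2, E=3, F=2, G=1, H=6) → (A=1, B=0, C=4, D=2, E=0, F=2, G=1, H=6)

(A=1, B=0, C=4, D=2, E=0, F=2, G=1, H=6)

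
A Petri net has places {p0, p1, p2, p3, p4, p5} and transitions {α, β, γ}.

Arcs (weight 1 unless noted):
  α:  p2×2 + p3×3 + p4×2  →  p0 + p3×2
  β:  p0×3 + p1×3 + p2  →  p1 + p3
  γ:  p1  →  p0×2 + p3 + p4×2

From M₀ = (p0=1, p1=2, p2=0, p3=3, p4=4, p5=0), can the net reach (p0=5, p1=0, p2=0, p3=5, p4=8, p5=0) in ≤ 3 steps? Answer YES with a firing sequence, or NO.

step 1: fire γ:  (p0=1, p1=2, p2=0, p3=3, p4=4, p5=0) → (p0=3, p1=1, p2=0, p3=4, p4=6, p5=0)
step 2: fire γ:  (p0=3, p1=1, p2=0, p3=4, p4=6, p5=0) → (p0=5, p1=0, p2=0, p3=5, p4=8, p5=0)

YES — reachable via ⟨γ, γ⟩ (2 firings)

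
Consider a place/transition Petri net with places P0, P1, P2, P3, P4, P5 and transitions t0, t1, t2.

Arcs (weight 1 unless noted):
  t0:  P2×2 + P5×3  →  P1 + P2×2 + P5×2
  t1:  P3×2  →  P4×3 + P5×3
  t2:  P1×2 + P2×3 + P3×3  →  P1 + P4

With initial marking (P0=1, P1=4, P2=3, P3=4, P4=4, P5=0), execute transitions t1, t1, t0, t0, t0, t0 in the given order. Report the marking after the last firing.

(P0=1, P1=8, P2=3, P3=0, P4=10, P5=2)

step 1: fire t1:  (P0=1, P1=4, P2=3, P3=4, P4=4, P5=0) → (P0=1, P1=4, P2=3, P3=2, P4=7, P5=3)
step 2: fire t1:  (P0=1, P1=4, P2=3, P3=2, P4=7, P5=3) → (P0=1, P1=4, P2=3, P3=0, P4=10, P5=6)
step 3: fire t0:  (P0=1, P1=4, P2=3, P3=0, P4=10, P5=6) → (P0=1, P1=5, P2=3, P3=0, P4=10, P5=5)
step 4: fire t0:  (P0=1, P1=5, P2=3, P3=0, P4=10, P5=5) → (P0=1, P1=6, P2=3, P3=0, P4=10, P5=4)
step 5: fire t0:  (P0=1, P1=6, P2=3, P3=0, P4=10, P5=4) → (P0=1, P1=7, P2=3, P3=0, P4=10, P5=3)
step 6: fire t0:  (P0=1, P1=7, P2=3, P3=0, P4=10, P5=3) → (P0=1, P1=8, P2=3, P3=0, P4=10, P5=2)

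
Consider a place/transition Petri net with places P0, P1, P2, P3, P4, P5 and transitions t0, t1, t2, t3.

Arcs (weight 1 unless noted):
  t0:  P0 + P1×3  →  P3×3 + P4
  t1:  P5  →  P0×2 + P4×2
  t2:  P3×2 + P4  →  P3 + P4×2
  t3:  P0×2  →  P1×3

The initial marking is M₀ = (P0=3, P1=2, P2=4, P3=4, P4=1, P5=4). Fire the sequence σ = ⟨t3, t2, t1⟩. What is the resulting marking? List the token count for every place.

step 1: fire t3:  (P0=3, P1=2, P2=4, P3=4, P4=1, P5=4) → (P0=1, P1=5, P2=4, P3=4, P4=1, P5=4)
step 2: fire t2:  (P0=1, P1=5, P2=4, P3=4, P4=1, P5=4) → (P0=1, P1=5, P2=4, P3=3, P4=2, P5=4)
step 3: fire t1:  (P0=1, P1=5, P2=4, P3=3, P4=2, P5=4) → (P0=3, P1=5, P2=4, P3=3, P4=4, P5=3)

(P0=3, P1=5, P2=4, P3=3, P4=4, P5=3)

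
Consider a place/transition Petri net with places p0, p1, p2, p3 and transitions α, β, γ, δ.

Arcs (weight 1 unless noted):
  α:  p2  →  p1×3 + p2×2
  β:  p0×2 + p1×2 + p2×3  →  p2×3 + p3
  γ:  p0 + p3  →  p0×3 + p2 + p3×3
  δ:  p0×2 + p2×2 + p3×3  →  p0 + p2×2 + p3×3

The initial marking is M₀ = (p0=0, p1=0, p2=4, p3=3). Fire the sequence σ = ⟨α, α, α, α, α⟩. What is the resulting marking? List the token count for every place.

step 1: fire α:  (p0=0, p1=0, p2=4, p3=3) → (p0=0, p1=3, p2=5, p3=3)
step 2: fire α:  (p0=0, p1=3, p2=5, p3=3) → (p0=0, p1=6, p2=6, p3=3)
step 3: fire α:  (p0=0, p1=6, p2=6, p3=3) → (p0=0, p1=9, p2=7, p3=3)
step 4: fire α:  (p0=0, p1=9, p2=7, p3=3) → (p0=0, p1=12, p2=8, p3=3)
step 5: fire α:  (p0=0, p1=12, p2=8, p3=3) → (p0=0, p1=15, p2=9, p3=3)

(p0=0, p1=15, p2=9, p3=3)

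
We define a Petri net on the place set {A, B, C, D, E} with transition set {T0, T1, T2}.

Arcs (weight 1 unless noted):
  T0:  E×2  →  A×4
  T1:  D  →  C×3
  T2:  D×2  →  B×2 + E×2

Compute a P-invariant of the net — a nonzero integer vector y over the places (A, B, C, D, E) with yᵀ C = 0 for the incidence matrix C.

y = (A:0, B:3, C:1, D:3, E:0)

Incidence matrix C (rows=places, cols=transitions):
       T0   T1   T2
    A   4    0    0
    B   0    0    2
    C   0    3    0
    D   0   -1   -2
    E  -2    0    2

Candidate y = [0, 3, 1, 3, 0]; check y·C column-wise:
  col T0: 0·4 + 3·0 + 1·0 + 3·0 + 0·-2 = 0
  col T1: 3·0 + 1·3 + 3·-1 = 0
  col T2: 3·2 + 1·0 + 3·-2 + 0·2 = 0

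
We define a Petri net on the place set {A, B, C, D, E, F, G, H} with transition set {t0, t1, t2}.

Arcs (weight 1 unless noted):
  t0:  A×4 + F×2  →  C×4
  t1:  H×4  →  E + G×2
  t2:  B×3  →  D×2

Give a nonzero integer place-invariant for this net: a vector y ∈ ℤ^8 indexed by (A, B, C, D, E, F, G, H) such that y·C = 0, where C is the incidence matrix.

y = (A:1, B:0, C:1, D:0, E:0, F:0, G:0, H:0)

Incidence matrix C (rows=places, cols=transitions):
       t0   t1   t2
    A  -4    0    0
    B   0    0   -3
    C   4    0    0
    D   0    0    2
    E   0    1    0
    F  -2    0    0
    G   0    2    0
    H   0   -4    0

Candidate y = [1, 0, 1, 0, 0, 0, 0, 0]; check y·C column-wise:
  col t0: 1·-4 + 1·4 + 0·-2 = 0
  col t1: 1·0 + 1·0 + 0·1 + 0·2 + 0·-4 = 0
  col t2: 1·0 + 0·-3 + 1·0 + 0·2 = 0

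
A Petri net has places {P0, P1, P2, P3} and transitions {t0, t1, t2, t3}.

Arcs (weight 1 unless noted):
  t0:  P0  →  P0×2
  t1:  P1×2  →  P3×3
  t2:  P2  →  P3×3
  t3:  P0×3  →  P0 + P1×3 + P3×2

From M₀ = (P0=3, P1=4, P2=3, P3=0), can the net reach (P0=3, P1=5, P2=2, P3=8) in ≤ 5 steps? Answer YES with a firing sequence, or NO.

step 1: fire t0:  (P0=3, P1=4, P2=3, P3=0) → (P0=4, P1=4, P2=3, P3=0)
step 2: fire t0:  (P0=4, P1=4, P2=3, P3=0) → (P0=5, P1=4, P2=3, P3=0)
step 3: fire t1:  (P0=5, P1=4, P2=3, P3=0) → (P0=5, P1=2, P2=3, P3=3)
step 4: fire t2:  (P0=5, P1=2, P2=3, P3=3) → (P0=5, P1=2, P2=2, P3=6)
step 5: fire t3:  (P0=5, P1=2, P2=2, P3=6) → (P0=3, P1=5, P2=2, P3=8)

YES — reachable via ⟨t0, t0, t1, t2, t3⟩ (5 firings)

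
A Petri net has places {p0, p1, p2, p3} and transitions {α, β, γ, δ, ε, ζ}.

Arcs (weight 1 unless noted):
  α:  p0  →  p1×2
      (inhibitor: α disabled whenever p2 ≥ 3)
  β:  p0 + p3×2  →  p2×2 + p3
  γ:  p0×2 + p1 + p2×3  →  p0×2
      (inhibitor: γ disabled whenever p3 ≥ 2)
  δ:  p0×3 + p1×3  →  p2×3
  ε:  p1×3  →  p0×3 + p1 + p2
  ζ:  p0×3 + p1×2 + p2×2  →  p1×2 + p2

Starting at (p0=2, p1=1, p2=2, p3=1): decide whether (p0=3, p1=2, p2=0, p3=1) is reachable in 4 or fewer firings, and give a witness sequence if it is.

step 1: fire α:  (p0=2, p1=1, p2=2, p3=1) → (p0=1, p1=3, p2=2, p3=1)
step 2: fire α:  (p0=1, p1=3, p2=2, p3=1) → (p0=0, p1=5, p2=2, p3=1)
step 3: fire ε:  (p0=0, p1=5, p2=2, p3=1) → (p0=3, p1=3, p2=3, p3=1)
step 4: fire γ:  (p0=3, p1=3, p2=3, p3=1) → (p0=3, p1=2, p2=0, p3=1)

YES — reachable via ⟨α, α, ε, γ⟩ (4 firings)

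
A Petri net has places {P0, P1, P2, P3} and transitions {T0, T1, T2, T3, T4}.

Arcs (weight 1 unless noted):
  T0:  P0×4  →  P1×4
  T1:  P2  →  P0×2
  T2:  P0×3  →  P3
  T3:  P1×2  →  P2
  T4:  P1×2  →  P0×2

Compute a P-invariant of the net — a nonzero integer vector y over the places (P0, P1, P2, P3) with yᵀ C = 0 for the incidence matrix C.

y = (P0:1, P1:1, P2:2, P3:3)

Incidence matrix C (rows=places, cols=transitions):
       T0   T1   T2   T3   T4
   P0  -4    2   -3    0    2
   P1   4    0    0   -2   -2
   P2   0   -1    0    1    0
   P3   0    0    1    0    0

Candidate y = [1, 1, 2, 3]; check y·C column-wise:
  col T0: 1·-4 + 1·4 + 2·0 + 3·0 = 0
  col T1: 1·2 + 1·0 + 2·-1 + 3·0 = 0
  col T2: 1·-3 + 1·0 + 2·0 + 3·1 = 0
  col T3: 1·0 + 1·-2 + 2·1 + 3·0 = 0
  col T4: 1·2 + 1·-2 + 2·0 + 3·0 = 0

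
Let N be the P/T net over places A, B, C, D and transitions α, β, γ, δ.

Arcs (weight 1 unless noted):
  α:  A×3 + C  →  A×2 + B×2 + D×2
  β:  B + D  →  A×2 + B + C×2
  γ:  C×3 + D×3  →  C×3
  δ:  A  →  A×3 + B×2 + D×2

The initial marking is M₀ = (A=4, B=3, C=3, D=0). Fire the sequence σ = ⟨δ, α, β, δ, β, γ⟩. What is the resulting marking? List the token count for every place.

step 1: fire δ:  (A=4, B=3, C=3, D=0) → (A=6, B=5, C=3, D=2)
step 2: fire α:  (A=6, B=5, C=3, D=2) → (A=5, B=7, C=2, D=4)
step 3: fire β:  (A=5, B=7, C=2, D=4) → (A=7, B=7, C=4, D=3)
step 4: fire δ:  (A=7, B=7, C=4, D=3) → (A=9, B=9, C=4, D=5)
step 5: fire β:  (A=9, B=9, C=4, D=5) → (A=11, B=9, C=6, D=4)
step 6: fire γ:  (A=11, B=9, C=6, D=4) → (A=11, B=9, C=6, D=1)

(A=11, B=9, C=6, D=1)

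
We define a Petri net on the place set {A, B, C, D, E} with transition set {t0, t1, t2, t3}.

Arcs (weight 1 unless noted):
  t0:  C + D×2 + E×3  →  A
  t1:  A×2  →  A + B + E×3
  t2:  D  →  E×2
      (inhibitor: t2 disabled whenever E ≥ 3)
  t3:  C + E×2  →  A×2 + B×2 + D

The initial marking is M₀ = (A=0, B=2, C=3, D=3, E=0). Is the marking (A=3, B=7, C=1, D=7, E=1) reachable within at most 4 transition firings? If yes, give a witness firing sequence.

NO — not reachable within 4 firings

depth 0: 1 marking
depth 1: 2 markings reached so far
depth 2: 4 markings reached so far
depth 3: 6 markings reached so far
depth 4: 11 markings reached so far
target is not among the 11 markings reachable within 4 steps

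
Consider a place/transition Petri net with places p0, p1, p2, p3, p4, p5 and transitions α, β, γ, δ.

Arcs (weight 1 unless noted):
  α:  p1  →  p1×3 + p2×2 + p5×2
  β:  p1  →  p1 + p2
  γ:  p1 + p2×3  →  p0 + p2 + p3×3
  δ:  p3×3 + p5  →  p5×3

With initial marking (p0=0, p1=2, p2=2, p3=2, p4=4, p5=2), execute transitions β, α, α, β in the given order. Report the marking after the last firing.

(p0=0, p1=6, p2=8, p3=2, p4=4, p5=6)

step 1: fire β:  (p0=0, p1=2, p2=2, p3=2, p4=4, p5=2) → (p0=0, p1=2, p2=3, p3=2, p4=4, p5=2)
step 2: fire α:  (p0=0, p1=2, p2=3, p3=2, p4=4, p5=2) → (p0=0, p1=4, p2=5, p3=2, p4=4, p5=4)
step 3: fire α:  (p0=0, p1=4, p2=5, p3=2, p4=4, p5=4) → (p0=0, p1=6, p2=7, p3=2, p4=4, p5=6)
step 4: fire β:  (p0=0, p1=6, p2=7, p3=2, p4=4, p5=6) → (p0=0, p1=6, p2=8, p3=2, p4=4, p5=6)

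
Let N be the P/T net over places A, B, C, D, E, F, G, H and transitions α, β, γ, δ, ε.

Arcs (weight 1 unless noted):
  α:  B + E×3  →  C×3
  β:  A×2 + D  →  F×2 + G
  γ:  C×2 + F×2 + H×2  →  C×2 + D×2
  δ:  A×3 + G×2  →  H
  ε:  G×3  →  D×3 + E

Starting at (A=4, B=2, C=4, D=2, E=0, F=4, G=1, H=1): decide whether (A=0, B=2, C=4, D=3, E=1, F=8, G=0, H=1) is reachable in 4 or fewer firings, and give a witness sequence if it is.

YES — reachable via ⟨β, β, ε⟩ (3 firings)

step 1: fire β:  (A=4, B=2, C=4, D=2, E=0, F=4, G=1, H=1) → (A=2, B=2, C=4, D=1, E=0, F=6, G=2, H=1)
step 2: fire β:  (A=2, B=2, C=4, D=1, E=0, F=6, G=2, H=1) → (A=0, B=2, C=4, D=0, E=0, F=8, G=3, H=1)
step 3: fire ε:  (A=0, B=2, C=4, D=0, E=0, F=8, G=3, H=1) → (A=0, B=2, C=4, D=3, E=1, F=8, G=0, H=1)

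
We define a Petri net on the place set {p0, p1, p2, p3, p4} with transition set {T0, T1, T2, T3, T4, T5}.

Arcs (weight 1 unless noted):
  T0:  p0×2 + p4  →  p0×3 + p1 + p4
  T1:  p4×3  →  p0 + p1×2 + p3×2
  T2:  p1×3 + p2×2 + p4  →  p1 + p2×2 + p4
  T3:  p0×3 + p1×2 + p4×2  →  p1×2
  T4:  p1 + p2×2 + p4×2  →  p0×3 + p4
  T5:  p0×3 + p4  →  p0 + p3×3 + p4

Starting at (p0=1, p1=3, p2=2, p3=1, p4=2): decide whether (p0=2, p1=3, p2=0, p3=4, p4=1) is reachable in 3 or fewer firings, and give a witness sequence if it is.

NO — not reachable within 3 firings

depth 0: 1 marking
depth 1: 3 markings reached so far
depth 2: 6 markings reached so far
depth 3: 10 markings reached so far
target is not among the 10 markings reachable within 3 steps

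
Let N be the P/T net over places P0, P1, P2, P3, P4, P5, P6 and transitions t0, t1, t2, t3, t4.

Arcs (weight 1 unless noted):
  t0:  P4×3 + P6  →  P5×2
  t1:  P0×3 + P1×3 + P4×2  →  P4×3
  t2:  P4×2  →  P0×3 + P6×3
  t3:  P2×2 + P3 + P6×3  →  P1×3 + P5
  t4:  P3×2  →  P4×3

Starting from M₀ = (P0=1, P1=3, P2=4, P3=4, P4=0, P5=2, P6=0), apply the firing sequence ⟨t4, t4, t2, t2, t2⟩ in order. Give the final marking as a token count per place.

step 1: fire t4:  (P0=1, P1=3, P2=4, P3=4, P4=0, P5=2, P6=0) → (P0=1, P1=3, P2=4, P3=2, P4=3, P5=2, P6=0)
step 2: fire t4:  (P0=1, P1=3, P2=4, P3=2, P4=3, P5=2, P6=0) → (P0=1, P1=3, P2=4, P3=0, P4=6, P5=2, P6=0)
step 3: fire t2:  (P0=1, P1=3, P2=4, P3=0, P4=6, P5=2, P6=0) → (P0=4, P1=3, P2=4, P3=0, P4=4, P5=2, P6=3)
step 4: fire t2:  (P0=4, P1=3, P2=4, P3=0, P4=4, P5=2, P6=3) → (P0=7, P1=3, P2=4, P3=0, P4=2, P5=2, P6=6)
step 5: fire t2:  (P0=7, P1=3, P2=4, P3=0, P4=2, P5=2, P6=6) → (P0=10, P1=3, P2=4, P3=0, P4=0, P5=2, P6=9)

(P0=10, P1=3, P2=4, P3=0, P4=0, P5=2, P6=9)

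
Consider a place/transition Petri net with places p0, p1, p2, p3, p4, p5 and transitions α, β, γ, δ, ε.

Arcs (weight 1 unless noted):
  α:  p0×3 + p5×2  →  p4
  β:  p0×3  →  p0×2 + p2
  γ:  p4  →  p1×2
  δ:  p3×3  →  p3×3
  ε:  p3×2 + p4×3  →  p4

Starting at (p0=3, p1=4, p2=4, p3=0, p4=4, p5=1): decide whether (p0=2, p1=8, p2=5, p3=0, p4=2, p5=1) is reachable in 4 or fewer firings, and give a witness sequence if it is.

step 1: fire β:  (p0=3, p1=4, p2=4, p3=0, p4=4, p5=1) → (p0=2, p1=4, p2=5, p3=0, p4=4, p5=1)
step 2: fire γ:  (p0=2, p1=4, p2=5, p3=0, p4=4, p5=1) → (p0=2, p1=6, p2=5, p3=0, p4=3, p5=1)
step 3: fire γ:  (p0=2, p1=6, p2=5, p3=0, p4=3, p5=1) → (p0=2, p1=8, p2=5, p3=0, p4=2, p5=1)

YES — reachable via ⟨β, γ, γ⟩ (3 firings)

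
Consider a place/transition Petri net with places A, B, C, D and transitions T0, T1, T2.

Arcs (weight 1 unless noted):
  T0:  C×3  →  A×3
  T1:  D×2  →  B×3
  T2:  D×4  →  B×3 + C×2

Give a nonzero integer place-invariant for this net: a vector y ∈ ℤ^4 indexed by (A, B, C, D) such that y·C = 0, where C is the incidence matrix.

y = (A:3, B:2, C:3, D:3)

Incidence matrix C (rows=places, cols=transitions):
       T0   T1   T2
    A   3    0    0
    B   0    3    3
    C  -3    0    2
    D   0   -2   -4

Candidate y = [3, 2, 3, 3]; check y·C column-wise:
  col T0: 3·3 + 2·0 + 3·-3 + 3·0 = 0
  col T1: 3·0 + 2·3 + 3·0 + 3·-2 = 0
  col T2: 3·0 + 2·3 + 3·2 + 3·-4 = 0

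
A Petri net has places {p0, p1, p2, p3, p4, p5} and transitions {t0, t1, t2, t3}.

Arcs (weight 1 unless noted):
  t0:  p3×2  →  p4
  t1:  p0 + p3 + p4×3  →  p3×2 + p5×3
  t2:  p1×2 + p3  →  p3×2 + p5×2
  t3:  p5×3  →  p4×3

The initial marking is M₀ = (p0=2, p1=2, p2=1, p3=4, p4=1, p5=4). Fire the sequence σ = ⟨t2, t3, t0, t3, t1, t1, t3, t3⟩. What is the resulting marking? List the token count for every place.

(p0=0, p1=0, p2=1, p3=5, p4=8, p5=0)

step 1: fire t2:  (p0=2, p1=2, p2=1, p3=4, p4=1, p5=4) → (p0=2, p1=0, p2=1, p3=5, p4=1, p5=6)
step 2: fire t3:  (p0=2, p1=0, p2=1, p3=5, p4=1, p5=6) → (p0=2, p1=0, p2=1, p3=5, p4=4, p5=3)
step 3: fire t0:  (p0=2, p1=0, p2=1, p3=5, p4=4, p5=3) → (p0=2, p1=0, p2=1, p3=3, p4=5, p5=3)
step 4: fire t3:  (p0=2, p1=0, p2=1, p3=3, p4=5, p5=3) → (p0=2, p1=0, p2=1, p3=3, p4=8, p5=0)
step 5: fire t1:  (p0=2, p1=0, p2=1, p3=3, p4=8, p5=0) → (p0=1, p1=0, p2=1, p3=4, p4=5, p5=3)
step 6: fire t1:  (p0=1, p1=0, p2=1, p3=4, p4=5, p5=3) → (p0=0, p1=0, p2=1, p3=5, p4=2, p5=6)
step 7: fire t3:  (p0=0, p1=0, p2=1, p3=5, p4=2, p5=6) → (p0=0, p1=0, p2=1, p3=5, p4=5, p5=3)
step 8: fire t3:  (p0=0, p1=0, p2=1, p3=5, p4=5, p5=3) → (p0=0, p1=0, p2=1, p3=5, p4=8, p5=0)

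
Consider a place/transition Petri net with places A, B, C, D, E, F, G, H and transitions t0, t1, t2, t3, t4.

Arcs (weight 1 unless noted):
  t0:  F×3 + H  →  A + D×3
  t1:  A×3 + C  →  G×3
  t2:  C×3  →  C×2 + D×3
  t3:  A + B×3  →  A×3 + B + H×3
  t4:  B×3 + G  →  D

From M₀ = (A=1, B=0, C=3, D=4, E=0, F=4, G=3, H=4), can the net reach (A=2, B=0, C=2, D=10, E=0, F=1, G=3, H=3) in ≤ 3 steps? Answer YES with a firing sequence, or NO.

YES — reachable via ⟨t0, t2⟩ (2 firings)

step 1: fire t0:  (A=1, B=0, C=3, D=4, E=0, F=4, G=3, H=4) → (A=2, B=0, C=3, D=7, E=0, F=1, G=3, H=3)
step 2: fire t2:  (A=2, B=0, C=3, D=7, E=0, F=1, G=3, H=3) → (A=2, B=0, C=2, D=10, E=0, F=1, G=3, H=3)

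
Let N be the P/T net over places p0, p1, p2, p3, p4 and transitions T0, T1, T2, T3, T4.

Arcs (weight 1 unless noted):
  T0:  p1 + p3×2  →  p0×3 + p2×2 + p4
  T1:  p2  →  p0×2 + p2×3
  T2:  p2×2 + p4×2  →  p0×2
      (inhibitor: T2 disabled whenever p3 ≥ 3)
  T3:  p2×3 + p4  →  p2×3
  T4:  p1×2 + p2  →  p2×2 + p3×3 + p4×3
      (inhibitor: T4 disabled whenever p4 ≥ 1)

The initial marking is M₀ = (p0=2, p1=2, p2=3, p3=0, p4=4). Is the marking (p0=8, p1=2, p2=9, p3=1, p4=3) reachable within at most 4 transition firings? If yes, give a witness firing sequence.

depth 0: 1 marking
depth 1: 4 markings reached so far
depth 2: 9 markings reached so far
depth 3: 17 markings reached so far
depth 4: 28 markings reached so far
target is not among the 28 markings reachable within 4 steps

NO — not reachable within 4 firings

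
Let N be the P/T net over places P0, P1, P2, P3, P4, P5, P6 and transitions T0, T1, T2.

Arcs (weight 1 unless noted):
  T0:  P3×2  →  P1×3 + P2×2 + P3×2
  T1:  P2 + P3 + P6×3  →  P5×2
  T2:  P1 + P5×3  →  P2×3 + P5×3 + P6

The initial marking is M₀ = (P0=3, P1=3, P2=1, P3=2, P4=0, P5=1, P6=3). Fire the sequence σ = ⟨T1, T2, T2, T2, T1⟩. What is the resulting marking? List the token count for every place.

step 1: fire T1:  (P0=3, P1=3, P2=1, P3=2, P4=0, P5=1, P6=3) → (P0=3, P1=3, P2=0, P3=1, P4=0, P5=3, P6=0)
step 2: fire T2:  (P0=3, P1=3, P2=0, P3=1, P4=0, P5=3, P6=0) → (P0=3, P1=2, P2=3, P3=1, P4=0, P5=3, P6=1)
step 3: fire T2:  (P0=3, P1=2, P2=3, P3=1, P4=0, P5=3, P6=1) → (P0=3, P1=1, P2=6, P3=1, P4=0, P5=3, P6=2)
step 4: fire T2:  (P0=3, P1=1, P2=6, P3=1, P4=0, P5=3, P6=2) → (P0=3, P1=0, P2=9, P3=1, P4=0, P5=3, P6=3)
step 5: fire T1:  (P0=3, P1=0, P2=9, P3=1, P4=0, P5=3, P6=3) → (P0=3, P1=0, P2=8, P3=0, P4=0, P5=5, P6=0)

(P0=3, P1=0, P2=8, P3=0, P4=0, P5=5, P6=0)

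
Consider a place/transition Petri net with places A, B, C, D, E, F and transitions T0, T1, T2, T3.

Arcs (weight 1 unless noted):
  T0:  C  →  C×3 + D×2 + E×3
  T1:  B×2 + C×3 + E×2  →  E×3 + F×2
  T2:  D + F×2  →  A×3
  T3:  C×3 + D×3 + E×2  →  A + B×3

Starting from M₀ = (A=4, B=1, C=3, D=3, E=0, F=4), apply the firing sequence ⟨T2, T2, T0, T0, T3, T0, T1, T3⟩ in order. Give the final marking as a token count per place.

step 1: fire T2:  (A=4, B=1, C=3, D=3, E=0, F=4) → (A=7, B=1, C=3, D=2, E=0, F=2)
step 2: fire T2:  (A=7, B=1, C=3, D=2, E=0, F=2) → (A=10, B=1, C=3, D=1, E=0, F=0)
step 3: fire T0:  (A=10, B=1, C=3, D=1, E=0, F=0) → (A=10, B=1, C=5, D=3, E=3, F=0)
step 4: fire T0:  (A=10, B=1, C=5, D=3, E=3, F=0) → (A=10, B=1, C=7, D=5, E=6, F=0)
step 5: fire T3:  (A=10, B=1, C=7, D=5, E=6, F=0) → (A=11, B=4, C=4, D=2, E=4, F=0)
step 6: fire T0:  (A=11, B=4, C=4, D=2, E=4, F=0) → (A=11, B=4, C=6, D=4, E=7, F=0)
step 7: fire T1:  (A=11, B=4, C=6, D=4, E=7, F=0) → (A=11, B=2, C=3, D=4, E=8, F=2)
step 8: fire T3:  (A=11, B=2, C=3, D=4, E=8, F=2) → (A=12, B=5, C=0, D=1, E=6, F=2)

(A=12, B=5, C=0, D=1, E=6, F=2)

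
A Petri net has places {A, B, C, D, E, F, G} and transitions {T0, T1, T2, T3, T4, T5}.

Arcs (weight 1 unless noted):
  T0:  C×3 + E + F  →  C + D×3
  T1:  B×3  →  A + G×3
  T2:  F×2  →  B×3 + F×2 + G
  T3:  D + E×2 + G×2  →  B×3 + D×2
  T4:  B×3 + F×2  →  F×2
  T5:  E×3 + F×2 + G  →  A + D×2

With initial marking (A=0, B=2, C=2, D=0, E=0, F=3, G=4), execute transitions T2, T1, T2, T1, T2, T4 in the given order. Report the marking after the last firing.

step 1: fire T2:  (A=0, B=2, C=2, D=0, E=0, F=3, G=4) → (A=0, B=5, C=2, D=0, E=0, F=3, G=5)
step 2: fire T1:  (A=0, B=5, C=2, D=0, E=0, F=3, G=5) → (A=1, B=2, C=2, D=0, E=0, F=3, G=8)
step 3: fire T2:  (A=1, B=2, C=2, D=0, E=0, F=3, G=8) → (A=1, B=5, C=2, D=0, E=0, F=3, G=9)
step 4: fire T1:  (A=1, B=5, C=2, D=0, E=0, F=3, G=9) → (A=2, B=2, C=2, D=0, E=0, F=3, G=12)
step 5: fire T2:  (A=2, B=2, C=2, D=0, E=0, F=3, G=12) → (A=2, B=5, C=2, D=0, E=0, F=3, G=13)
step 6: fire T4:  (A=2, B=5, C=2, D=0, E=0, F=3, G=13) → (A=2, B=2, C=2, D=0, E=0, F=3, G=13)

(A=2, B=2, C=2, D=0, E=0, F=3, G=13)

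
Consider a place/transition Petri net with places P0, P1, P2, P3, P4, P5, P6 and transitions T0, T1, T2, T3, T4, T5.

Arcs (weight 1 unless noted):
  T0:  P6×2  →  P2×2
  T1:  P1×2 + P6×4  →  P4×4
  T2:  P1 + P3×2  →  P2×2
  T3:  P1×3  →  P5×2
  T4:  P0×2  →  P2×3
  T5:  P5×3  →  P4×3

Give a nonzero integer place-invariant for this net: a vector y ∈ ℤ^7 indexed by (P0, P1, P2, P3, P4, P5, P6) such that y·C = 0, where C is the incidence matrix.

Incidence matrix C (rows=places, cols=transitions):
       T0   T1   T2   T3   T4   T5
   P0   0    0    0    0   -2    0
   P1   0   -2   -1   -3    0    0
   P2   2    0    2    0    3    0
   P3   0    0   -2    0    0    0
   P4   0    4    0    0    0    3
   P5   0    0    0    2    0   -3
   P6  -2   -4    0    0    0    0

Candidate y = [3, 2, 2, 1, 3, 3, 2]; check y·C column-wise:
  col T0: 3·0 + 2·0 + 2·2 + 1·0 + 3·0 + 3·0 + 2·-2 = 0
  col T1: 3·0 + 2·-2 + 2·0 + 1·0 + 3·4 + 3·0 + 2·-4 = 0
  col T2: 3·0 + 2·-1 + 2·2 + 1·-2 + 3·0 + 3·0 + 2·0 = 0
  col T3: 3·0 + 2·-3 + 2·0 + 1·0 + 3·0 + 3·2 + 2·0 = 0
  col T4: 3·-2 + 2·0 + 2·3 + 1·0 + 3·0 + 3·0 + 2·0 = 0
  col T5: 3·0 + 2·0 + 2·0 + 1·0 + 3·3 + 3·-3 + 2·0 = 0

y = (P0:3, P1:2, P2:2, P3:1, P4:3, P5:3, P6:2)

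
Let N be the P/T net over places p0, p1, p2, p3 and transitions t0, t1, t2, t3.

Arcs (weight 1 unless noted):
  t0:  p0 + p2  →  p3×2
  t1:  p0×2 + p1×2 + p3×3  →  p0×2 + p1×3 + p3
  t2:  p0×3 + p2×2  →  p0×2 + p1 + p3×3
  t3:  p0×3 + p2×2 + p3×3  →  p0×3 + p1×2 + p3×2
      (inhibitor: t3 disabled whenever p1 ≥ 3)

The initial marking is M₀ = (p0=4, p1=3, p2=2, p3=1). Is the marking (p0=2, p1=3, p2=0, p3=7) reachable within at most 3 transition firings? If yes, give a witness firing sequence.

depth 0: 1 marking
depth 1: 3 markings reached so far
depth 2: 6 markings reached so far
depth 3: 7 markings reached so far
target is not among the 7 markings reachable within 3 steps

NO — not reachable within 3 firings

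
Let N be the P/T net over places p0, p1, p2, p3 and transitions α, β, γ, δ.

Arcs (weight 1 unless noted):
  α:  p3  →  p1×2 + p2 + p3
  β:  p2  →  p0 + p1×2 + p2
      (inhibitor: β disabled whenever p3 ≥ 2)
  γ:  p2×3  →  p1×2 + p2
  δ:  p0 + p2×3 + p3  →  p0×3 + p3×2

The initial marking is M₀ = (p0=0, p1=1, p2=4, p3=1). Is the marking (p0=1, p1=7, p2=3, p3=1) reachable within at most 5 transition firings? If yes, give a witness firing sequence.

step 1: fire α:  (p0=0, p1=1, p2=4, p3=1) → (p0=0, p1=3, p2=5, p3=1)
step 2: fire β:  (p0=0, p1=3, p2=5, p3=1) → (p0=1, p1=5, p2=5, p3=1)
step 3: fire γ:  (p0=1, p1=5, p2=5, p3=1) → (p0=1, p1=7, p2=3, p3=1)

YES — reachable via ⟨α, β, γ⟩ (3 firings)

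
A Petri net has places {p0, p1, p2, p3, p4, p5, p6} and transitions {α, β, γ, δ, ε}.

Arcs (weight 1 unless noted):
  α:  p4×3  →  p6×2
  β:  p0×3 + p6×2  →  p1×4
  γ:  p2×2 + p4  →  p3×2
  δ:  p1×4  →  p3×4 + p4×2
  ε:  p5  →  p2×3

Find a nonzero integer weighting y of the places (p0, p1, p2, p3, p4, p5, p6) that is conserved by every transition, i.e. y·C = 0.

y = (p0:4, p1:3, p2:3, p3:3, p4:0, p5:9, p6:0)

Incidence matrix C (rows=places, cols=transitions):
        α    β    γ    δ    ε
   p0   0   -3    0    0    0
   p1   0    4    0   -4    0
   p2   0    0   -2    0    3
   p3   0    0    2    4    0
   p4  -3    0   -1    2    0
   p5   0    0    0    0   -1
   p6   2   -2    0    0    0

Candidate y = [4, 3, 3, 3, 0, 9, 0]; check y·C column-wise:
  col α: 4·0 + 3·0 + 3·0 + 3·0 + 0·-3 + 9·0 + 0·2 = 0
  col β: 4·-3 + 3·4 + 3·0 + 3·0 + 9·0 + 0·-2 = 0
  col γ: 4·0 + 3·0 + 3·-2 + 3·2 + 0·-1 + 9·0 = 0
  col δ: 4·0 + 3·-4 + 3·0 + 3·4 + 0·2 + 9·0 = 0
  col ε: 4·0 + 3·0 + 3·3 + 3·0 + 9·-1 = 0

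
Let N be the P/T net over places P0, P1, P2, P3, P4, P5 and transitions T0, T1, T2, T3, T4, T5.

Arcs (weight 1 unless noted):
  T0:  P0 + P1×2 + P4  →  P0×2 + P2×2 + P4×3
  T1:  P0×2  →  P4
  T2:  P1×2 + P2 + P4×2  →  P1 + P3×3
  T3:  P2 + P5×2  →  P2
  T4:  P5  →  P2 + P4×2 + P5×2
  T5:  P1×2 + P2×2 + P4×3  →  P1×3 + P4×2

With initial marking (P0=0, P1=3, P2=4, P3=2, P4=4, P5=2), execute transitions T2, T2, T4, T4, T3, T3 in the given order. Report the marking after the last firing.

step 1: fire T2:  (P0=0, P1=3, P2=4, P3=2, P4=4, P5=2) → (P0=0, P1=2, P2=3, P3=5, P4=2, P5=2)
step 2: fire T2:  (P0=0, P1=2, P2=3, P3=5, P4=2, P5=2) → (P0=0, P1=1, P2=2, P3=8, P4=0, P5=2)
step 3: fire T4:  (P0=0, P1=1, P2=2, P3=8, P4=0, P5=2) → (P0=0, P1=1, P2=3, P3=8, P4=2, P5=3)
step 4: fire T4:  (P0=0, P1=1, P2=3, P3=8, P4=2, P5=3) → (P0=0, P1=1, P2=4, P3=8, P4=4, P5=4)
step 5: fire T3:  (P0=0, P1=1, P2=4, P3=8, P4=4, P5=4) → (P0=0, P1=1, P2=4, P3=8, P4=4, P5=2)
step 6: fire T3:  (P0=0, P1=1, P2=4, P3=8, P4=4, P5=2) → (P0=0, P1=1, P2=4, P3=8, P4=4, P5=0)

(P0=0, P1=1, P2=4, P3=8, P4=4, P5=0)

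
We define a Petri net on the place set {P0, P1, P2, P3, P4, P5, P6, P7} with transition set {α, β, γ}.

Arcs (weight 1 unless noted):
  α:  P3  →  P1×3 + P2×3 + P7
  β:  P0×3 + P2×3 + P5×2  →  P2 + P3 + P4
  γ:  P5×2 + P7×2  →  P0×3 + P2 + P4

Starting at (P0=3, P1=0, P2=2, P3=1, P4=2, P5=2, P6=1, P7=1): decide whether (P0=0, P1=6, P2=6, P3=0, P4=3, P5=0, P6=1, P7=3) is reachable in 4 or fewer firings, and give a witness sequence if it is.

YES — reachable via ⟨α, β, α⟩ (3 firings)

step 1: fire α:  (P0=3, P1=0, P2=2, P3=1, P4=2, P5=2, P6=1, P7=1) → (P0=3, P1=3, P2=5, P3=0, P4=2, P5=2, P6=1, P7=2)
step 2: fire β:  (P0=3, P1=3, P2=5, P3=0, P4=2, P5=2, P6=1, P7=2) → (P0=0, P1=3, P2=3, P3=1, P4=3, P5=0, P6=1, P7=2)
step 3: fire α:  (P0=0, P1=3, P2=3, P3=1, P4=3, P5=0, P6=1, P7=2) → (P0=0, P1=6, P2=6, P3=0, P4=3, P5=0, P6=1, P7=3)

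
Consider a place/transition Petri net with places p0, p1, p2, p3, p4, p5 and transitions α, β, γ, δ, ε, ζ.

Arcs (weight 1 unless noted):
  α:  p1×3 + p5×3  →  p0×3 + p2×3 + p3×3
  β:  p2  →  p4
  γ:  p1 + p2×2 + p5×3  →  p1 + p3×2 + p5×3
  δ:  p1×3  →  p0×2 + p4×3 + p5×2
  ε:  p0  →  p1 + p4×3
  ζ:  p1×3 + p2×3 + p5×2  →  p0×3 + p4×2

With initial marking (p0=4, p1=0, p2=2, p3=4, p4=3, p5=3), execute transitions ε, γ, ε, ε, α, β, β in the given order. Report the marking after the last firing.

step 1: fire ε:  (p0=4, p1=0, p2=2, p3=4, p4=3, p5=3) → (p0=3, p1=1, p2=2, p3=4, p4=6, p5=3)
step 2: fire γ:  (p0=3, p1=1, p2=2, p3=4, p4=6, p5=3) → (p0=3, p1=1, p2=0, p3=6, p4=6, p5=3)
step 3: fire ε:  (p0=3, p1=1, p2=0, p3=6, p4=6, p5=3) → (p0=2, p1=2, p2=0, p3=6, p4=9, p5=3)
step 4: fire ε:  (p0=2, p1=2, p2=0, p3=6, p4=9, p5=3) → (p0=1, p1=3, p2=0, p3=6, p4=12, p5=3)
step 5: fire α:  (p0=1, p1=3, p2=0, p3=6, p4=12, p5=3) → (p0=4, p1=0, p2=3, p3=9, p4=12, p5=0)
step 6: fire β:  (p0=4, p1=0, p2=3, p3=9, p4=12, p5=0) → (p0=4, p1=0, p2=2, p3=9, p4=13, p5=0)
step 7: fire β:  (p0=4, p1=0, p2=2, p3=9, p4=13, p5=0) → (p0=4, p1=0, p2=1, p3=9, p4=14, p5=0)

(p0=4, p1=0, p2=1, p3=9, p4=14, p5=0)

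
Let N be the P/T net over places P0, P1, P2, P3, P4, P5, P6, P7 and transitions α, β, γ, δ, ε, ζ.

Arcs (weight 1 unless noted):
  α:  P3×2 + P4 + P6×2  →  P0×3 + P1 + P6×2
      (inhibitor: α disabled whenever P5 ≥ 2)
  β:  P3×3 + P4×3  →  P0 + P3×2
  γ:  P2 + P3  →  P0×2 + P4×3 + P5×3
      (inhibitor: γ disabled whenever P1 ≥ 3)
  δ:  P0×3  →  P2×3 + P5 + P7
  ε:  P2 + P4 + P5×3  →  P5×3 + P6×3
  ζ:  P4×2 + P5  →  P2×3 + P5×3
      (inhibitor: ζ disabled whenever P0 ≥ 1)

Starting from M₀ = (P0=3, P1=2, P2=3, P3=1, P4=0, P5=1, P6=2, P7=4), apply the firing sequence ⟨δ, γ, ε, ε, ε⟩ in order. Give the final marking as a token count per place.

(P0=2, P1=2, P2=2, P3=0, P4=0, P5=5, P6=11, P7=5)

step 1: fire δ:  (P0=3, P1=2, P2=3, P3=1, P4=0, P5=1, P6=2, P7=4) → (P0=0, P1=2, P2=6, P3=1, P4=0, P5=2, P6=2, P7=5)
step 2: fire γ:  (P0=0, P1=2, P2=6, P3=1, P4=0, P5=2, P6=2, P7=5) → (P0=2, P1=2, P2=5, P3=0, P4=3, P5=5, P6=2, P7=5)
step 3: fire ε:  (P0=2, P1=2, P2=5, P3=0, P4=3, P5=5, P6=2, P7=5) → (P0=2, P1=2, P2=4, P3=0, P4=2, P5=5, P6=5, P7=5)
step 4: fire ε:  (P0=2, P1=2, P2=4, P3=0, P4=2, P5=5, P6=5, P7=5) → (P0=2, P1=2, P2=3, P3=0, P4=1, P5=5, P6=8, P7=5)
step 5: fire ε:  (P0=2, P1=2, P2=3, P3=0, P4=1, P5=5, P6=8, P7=5) → (P0=2, P1=2, P2=2, P3=0, P4=0, P5=5, P6=11, P7=5)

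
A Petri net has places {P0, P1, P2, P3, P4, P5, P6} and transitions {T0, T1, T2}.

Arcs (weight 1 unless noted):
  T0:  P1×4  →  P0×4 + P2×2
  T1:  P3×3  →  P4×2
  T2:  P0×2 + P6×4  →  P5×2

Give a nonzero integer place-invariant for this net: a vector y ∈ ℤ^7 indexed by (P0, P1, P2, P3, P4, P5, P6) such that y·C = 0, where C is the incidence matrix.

y = (P0:0, P1:1, P2:2, P3:0, P4:0, P5:0, P6:0)

Incidence matrix C (rows=places, cols=transitions):
       T0   T1   T2
   P0   4    0   -2
   P1  -4    0    0
   P2   2    0    0
   P3   0   -3    0
   P4   0    2    0
   P5   0    0    2
   P6   0    0   -4

Candidate y = [0, 1, 2, 0, 0, 0, 0]; check y·C column-wise:
  col T0: 0·4 + 1·-4 + 2·2 = 0
  col T1: 1·0 + 2·0 + 0·-3 + 0·2 = 0
  col T2: 0·-2 + 1·0 + 2·0 + 0·2 + 0·-4 = 0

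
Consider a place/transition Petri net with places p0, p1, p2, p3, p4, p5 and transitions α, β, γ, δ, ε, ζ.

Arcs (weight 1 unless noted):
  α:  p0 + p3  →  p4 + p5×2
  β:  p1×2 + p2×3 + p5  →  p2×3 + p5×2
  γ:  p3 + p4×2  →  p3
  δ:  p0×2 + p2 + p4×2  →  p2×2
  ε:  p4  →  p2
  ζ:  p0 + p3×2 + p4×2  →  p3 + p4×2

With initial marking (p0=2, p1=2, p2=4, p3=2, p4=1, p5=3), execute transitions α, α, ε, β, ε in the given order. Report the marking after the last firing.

step 1: fire α:  (p0=2, p1=2, p2=4, p3=2, p4=1, p5=3) → (p0=1, p1=2, p2=4, p3=1, p4=2, p5=5)
step 2: fire α:  (p0=1, p1=2, p2=4, p3=1, p4=2, p5=5) → (p0=0, p1=2, p2=4, p3=0, p4=3, p5=7)
step 3: fire ε:  (p0=0, p1=2, p2=4, p3=0, p4=3, p5=7) → (p0=0, p1=2, p2=5, p3=0, p4=2, p5=7)
step 4: fire β:  (p0=0, p1=2, p2=5, p3=0, p4=2, p5=7) → (p0=0, p1=0, p2=5, p3=0, p4=2, p5=8)
step 5: fire ε:  (p0=0, p1=0, p2=5, p3=0, p4=2, p5=8) → (p0=0, p1=0, p2=6, p3=0, p4=1, p5=8)

(p0=0, p1=0, p2=6, p3=0, p4=1, p5=8)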